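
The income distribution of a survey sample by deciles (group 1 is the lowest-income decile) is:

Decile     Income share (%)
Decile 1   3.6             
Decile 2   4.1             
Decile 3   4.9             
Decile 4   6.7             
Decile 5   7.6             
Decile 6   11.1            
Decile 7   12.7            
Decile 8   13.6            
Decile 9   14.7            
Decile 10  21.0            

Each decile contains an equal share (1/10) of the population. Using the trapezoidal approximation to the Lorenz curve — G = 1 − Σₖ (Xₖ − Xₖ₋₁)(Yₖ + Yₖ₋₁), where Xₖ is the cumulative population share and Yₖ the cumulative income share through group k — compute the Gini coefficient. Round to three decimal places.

Cumulative income shares Yₖ: 0.0360, 0.0770, 0.1260, 0.1930, 0.2690, 0.3800, 0.5070, 0.6430, 0.7900, 1.0000
Σ (Xₖ−Xₖ₋₁)(Yₖ+Yₖ₋₁) = (1/10)(0.0360+0.0000) + (1/10)(0.0770+0.0360) + (1/10)(0.1260+0.0770) + (1/10)(0.1930+0.1260) + (1/10)(0.2690+0.1930) + (1/10)(0.3800+0.2690) + (1/10)(0.5070+0.3800) + (1/10)(0.6430+0.5070) + (1/10)(0.7900+0.6430) + (1/10)(1.0000+0.7900)
  = 0.0036 + 0.0113 + 0.0203 + 0.0319 + 0.0462 + 0.0649 + 0.0887 + 0.1150 + 0.1433 + 0.1790 = 0.7042
G = 1 − 0.7042 = 0.2958

0.296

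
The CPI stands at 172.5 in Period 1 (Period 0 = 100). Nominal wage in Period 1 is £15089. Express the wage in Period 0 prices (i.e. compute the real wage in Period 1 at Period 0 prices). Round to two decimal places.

Real = Nominal ÷ (Index/100) = 15089 ÷ (172.5/100)
     = 15089 ÷ 1.725 = 8747.2464

8747.25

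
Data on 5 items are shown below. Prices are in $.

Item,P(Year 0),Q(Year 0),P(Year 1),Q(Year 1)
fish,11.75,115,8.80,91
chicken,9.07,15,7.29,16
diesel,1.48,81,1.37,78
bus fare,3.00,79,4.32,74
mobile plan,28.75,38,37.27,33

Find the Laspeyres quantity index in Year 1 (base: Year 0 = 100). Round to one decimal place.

Laspeyres quantity index uses base-period prices as weights.
ΣP(Year 0)·Q(Year 1) = 11.75×91 + 9.07×16 + 1.48×78 + 3.00×74 + 28.75×33 = 1069.25 + 145.12 + 115.44 + 222 + 948.75 = 2500.56
ΣP(Year 0)·Q(Year 0) = 11.75×115 + 9.07×15 + 1.48×81 + 3.00×79 + 28.75×38 = 1351.25 + 136.05 + 119.88 + 237 + 1092.5 = 2936.68
Index = 2500.56 / 2936.68 × 100 = 85.1492

85.1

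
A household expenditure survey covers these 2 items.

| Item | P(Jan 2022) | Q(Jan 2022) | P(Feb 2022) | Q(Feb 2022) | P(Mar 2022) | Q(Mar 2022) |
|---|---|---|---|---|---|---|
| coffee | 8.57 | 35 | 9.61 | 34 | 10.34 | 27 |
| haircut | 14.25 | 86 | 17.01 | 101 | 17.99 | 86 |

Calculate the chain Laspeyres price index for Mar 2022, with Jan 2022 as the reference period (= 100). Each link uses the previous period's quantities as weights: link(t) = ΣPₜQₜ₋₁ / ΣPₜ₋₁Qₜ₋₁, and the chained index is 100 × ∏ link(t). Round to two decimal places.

125.09

Link Jan 2022→Feb 2022:
ΣP(Feb 2022)Q(Jan 2022) = 9.61×35 + 17.01×86 = 336.35 + 1462.86 = 1799.21
ΣP(Jan 2022)Q(Jan 2022) = 8.57×35 + 14.25×86 = 299.95 + 1225.5 = 1525.45
link = 1799.21/1525.45 = 1.179462
Link Feb 2022→Mar 2022:
ΣP(Mar 2022)Q(Feb 2022) = 10.34×34 + 17.99×101 = 351.56 + 1816.99 = 2168.55
ΣP(Feb 2022)Q(Feb 2022) = 9.61×34 + 17.01×101 = 326.74 + 1718.01 = 2044.75
link = 2168.55/2044.75 = 1.060545
Chained index = 100 × 1.179462 × 1.060545 = 125.0873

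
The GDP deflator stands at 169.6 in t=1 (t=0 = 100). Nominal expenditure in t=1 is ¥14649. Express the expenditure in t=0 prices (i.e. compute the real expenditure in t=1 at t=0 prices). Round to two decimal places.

Real = Nominal ÷ (Index/100) = 14649 ÷ (169.6/100)
     = 14649 ÷ 1.696 = 8637.3821

8637.38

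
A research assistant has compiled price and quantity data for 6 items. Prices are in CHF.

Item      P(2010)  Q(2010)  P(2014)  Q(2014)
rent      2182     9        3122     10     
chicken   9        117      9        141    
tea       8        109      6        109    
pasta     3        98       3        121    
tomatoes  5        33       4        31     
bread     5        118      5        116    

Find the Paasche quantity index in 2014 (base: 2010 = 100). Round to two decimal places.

Paasche quantity index uses current-period prices as weights.
ΣP(2014)·Q(2014) = 3122×10 + 9×141 + 6×109 + 3×121 + 4×31 + 5×116 = 31220 + 1269 + 654 + 363 + 124 + 580 = 34210
ΣP(2014)·Q(2010) = 3122×9 + 9×117 + 6×109 + 3×98 + 4×33 + 5×118 = 28098 + 1053 + 654 + 294 + 132 + 590 = 30821
Index = 34210 / 30821 × 100 = 110.9957

111.00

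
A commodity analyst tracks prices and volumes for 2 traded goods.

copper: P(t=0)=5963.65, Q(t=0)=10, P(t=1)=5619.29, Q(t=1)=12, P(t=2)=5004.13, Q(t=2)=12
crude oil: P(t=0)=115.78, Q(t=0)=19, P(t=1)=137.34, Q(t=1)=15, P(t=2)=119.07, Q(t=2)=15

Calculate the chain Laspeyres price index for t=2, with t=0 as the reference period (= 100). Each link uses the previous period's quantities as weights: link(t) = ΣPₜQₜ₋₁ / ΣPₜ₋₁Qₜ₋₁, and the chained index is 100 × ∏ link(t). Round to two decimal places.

Link t=0→t=1:
ΣP(t=1)Q(t=0) = 5619.29×10 + 137.34×19 = 56192.9 + 2609.46 = 58802.36
ΣP(t=0)Q(t=0) = 5963.65×10 + 115.78×19 = 59636.5 + 2199.82 = 61836.32
link = 58802.36/61836.32 = 0.950936
Link t=1→t=2:
ΣP(t=2)Q(t=1) = 5004.13×12 + 119.07×15 = 60049.56 + 1786.05 = 61835.61
ΣP(t=1)Q(t=1) = 5619.29×12 + 137.34×15 = 67431.48 + 2060.1 = 69491.58
link = 61835.61/69491.58 = 0.889829
Chained index = 100 × 0.950936 × 0.889829 = 84.6170

84.62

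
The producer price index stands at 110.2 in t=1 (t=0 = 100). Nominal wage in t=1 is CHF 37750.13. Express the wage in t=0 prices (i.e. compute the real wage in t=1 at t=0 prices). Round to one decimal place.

Real = Nominal ÷ (Index/100) = 37750.13 ÷ (110.2/100)
     = 37750.13 ÷ 1.102 = 34256.0163

34256.0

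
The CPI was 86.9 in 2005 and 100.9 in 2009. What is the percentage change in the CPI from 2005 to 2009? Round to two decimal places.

Change = (100.9 − 86.9) / 86.9 × 100
       = 14.0 / 86.9 × 100 = 16.1105%

16.11%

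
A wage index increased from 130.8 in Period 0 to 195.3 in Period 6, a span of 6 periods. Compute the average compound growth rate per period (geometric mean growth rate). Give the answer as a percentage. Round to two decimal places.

6.91%

Growth factor = (195.3/130.8)^(1/6) = (1.493119)^(1/6) = 1.069094
Growth rate = 1.069094 − 1 = 0.069094 = 6.9094%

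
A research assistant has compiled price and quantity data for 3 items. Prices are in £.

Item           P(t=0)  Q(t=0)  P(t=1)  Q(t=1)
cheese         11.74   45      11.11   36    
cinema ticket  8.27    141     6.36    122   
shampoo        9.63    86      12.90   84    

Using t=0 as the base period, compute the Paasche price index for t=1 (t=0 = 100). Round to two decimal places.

100.85

Paasche price index uses current-period quantities as weights.
ΣP(t=1)·Q(t=1) = 11.11×36 + 6.36×122 + 12.90×84 = 399.96 + 775.92 + 1083.6 = 2259.48
ΣP(t=0)·Q(t=1) = 11.74×36 + 8.27×122 + 9.63×84 = 422.64 + 1008.94 + 808.92 = 2240.5
Index = 2259.48 / 2240.5 × 100 = 100.8471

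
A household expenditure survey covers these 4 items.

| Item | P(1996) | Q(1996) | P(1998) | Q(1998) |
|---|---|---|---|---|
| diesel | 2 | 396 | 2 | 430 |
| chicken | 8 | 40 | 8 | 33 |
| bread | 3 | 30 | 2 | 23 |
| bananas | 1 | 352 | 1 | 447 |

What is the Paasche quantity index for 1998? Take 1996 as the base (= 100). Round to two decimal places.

Paasche quantity index uses current-period prices as weights.
ΣP(1998)·Q(1998) = 2×430 + 8×33 + 2×23 + 1×447 = 860 + 264 + 46 + 447 = 1617
ΣP(1998)·Q(1996) = 2×396 + 8×40 + 2×30 + 1×352 = 792 + 320 + 60 + 352 = 1524
Index = 1617 / 1524 × 100 = 106.1024

106.10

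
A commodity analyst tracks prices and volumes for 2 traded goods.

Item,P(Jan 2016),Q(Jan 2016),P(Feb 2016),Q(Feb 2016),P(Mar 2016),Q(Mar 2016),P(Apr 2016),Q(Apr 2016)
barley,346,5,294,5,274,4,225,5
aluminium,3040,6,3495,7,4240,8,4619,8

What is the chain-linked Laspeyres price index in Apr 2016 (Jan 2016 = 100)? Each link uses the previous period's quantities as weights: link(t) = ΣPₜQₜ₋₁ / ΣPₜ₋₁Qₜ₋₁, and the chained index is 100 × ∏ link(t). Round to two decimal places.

Link Jan 2016→Feb 2016:
ΣP(Feb 2016)Q(Jan 2016) = 294×5 + 3495×6 = 1470 + 20970 = 22440
ΣP(Jan 2016)Q(Jan 2016) = 346×5 + 3040×6 = 1730 + 18240 = 19970
link = 22440/19970 = 1.123686
Link Feb 2016→Mar 2016:
ΣP(Mar 2016)Q(Feb 2016) = 274×5 + 4240×7 = 1370 + 29680 = 31050
ΣP(Feb 2016)Q(Feb 2016) = 294×5 + 3495×7 = 1470 + 24465 = 25935
link = 31050/25935 = 1.197224
Link Mar 2016→Apr 2016:
ΣP(Apr 2016)Q(Mar 2016) = 225×4 + 4619×8 = 900 + 36952 = 37852
ΣP(Mar 2016)Q(Mar 2016) = 274×4 + 4240×8 = 1096 + 33920 = 35016
link = 37852/35016 = 1.080992
Chained index = 100 × 1.123686 × 1.197224 × 1.080992 = 145.4261

145.43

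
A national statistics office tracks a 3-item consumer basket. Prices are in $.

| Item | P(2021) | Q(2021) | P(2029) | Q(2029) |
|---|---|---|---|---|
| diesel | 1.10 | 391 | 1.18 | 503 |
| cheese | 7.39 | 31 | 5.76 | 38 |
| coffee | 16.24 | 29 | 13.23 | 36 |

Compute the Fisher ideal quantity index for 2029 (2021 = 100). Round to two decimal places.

Laspeyres component (base-period weights):
ΣP(2021)Q(2029) = 1.10×503 + 7.39×38 + 16.24×36 = 553.3 + 280.82 + 584.64 = 1418.76
ΣP(2021)Q(2021) = 1.10×391 + 7.39×31 + 16.24×29 = 430.1 + 229.09 + 470.96 = 1130.15
L = 1418.76 / 1130.15 × 100 = 125.5373
Paasche component (current-period weights):
ΣP(2029)Q(2029) = 1.18×503 + 5.76×38 + 13.23×36 = 593.54 + 218.88 + 476.28 = 1288.7
ΣP(2029)Q(2021) = 1.18×391 + 5.76×31 + 13.23×29 = 461.38 + 178.56 + 383.67 = 1023.61
P = 1288.7 / 1023.61 × 100 = 125.8976
Fisher = √(L × P) = √(125.5373 × 125.8976) = 125.7173

125.72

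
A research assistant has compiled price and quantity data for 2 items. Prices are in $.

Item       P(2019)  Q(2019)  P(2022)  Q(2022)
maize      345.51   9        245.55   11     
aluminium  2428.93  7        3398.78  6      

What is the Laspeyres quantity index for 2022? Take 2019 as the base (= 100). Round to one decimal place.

91.4

Laspeyres quantity index uses base-period prices as weights.
ΣP(2019)·Q(2022) = 345.51×11 + 2428.93×6 = 3800.61 + 14573.58 = 18374.19
ΣP(2019)·Q(2019) = 345.51×9 + 2428.93×7 = 3109.59 + 17002.51 = 20112.1
Index = 18374.19 / 20112.1 × 100 = 91.3589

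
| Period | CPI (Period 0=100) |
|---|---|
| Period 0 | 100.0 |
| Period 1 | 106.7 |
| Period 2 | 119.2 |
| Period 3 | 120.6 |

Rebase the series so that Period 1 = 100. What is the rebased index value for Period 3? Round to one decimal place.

113.0

Rebased(Period 3) = 120.6 / 106.7 × 100 = 113.0272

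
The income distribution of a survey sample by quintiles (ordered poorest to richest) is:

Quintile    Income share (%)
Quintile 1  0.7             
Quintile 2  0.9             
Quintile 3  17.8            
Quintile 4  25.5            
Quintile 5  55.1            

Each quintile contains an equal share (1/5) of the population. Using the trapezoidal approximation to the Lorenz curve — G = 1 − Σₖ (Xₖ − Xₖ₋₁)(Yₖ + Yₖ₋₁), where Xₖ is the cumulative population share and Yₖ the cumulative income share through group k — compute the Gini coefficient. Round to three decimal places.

Cumulative income shares Yₖ: 0.0070, 0.0160, 0.1940, 0.4490, 1.0000
Σ (Xₖ−Xₖ₋₁)(Yₖ+Yₖ₋₁) = (1/5)(0.0070+0.0000) + (1/5)(0.0160+0.0070) + (1/5)(0.1940+0.0160) + (1/5)(0.4490+0.1940) + (1/5)(1.0000+0.4490)
  = 0.0014 + 0.0046 + 0.0420 + 0.1286 + 0.2898 = 0.4664
G = 1 − 0.4664 = 0.5336

0.534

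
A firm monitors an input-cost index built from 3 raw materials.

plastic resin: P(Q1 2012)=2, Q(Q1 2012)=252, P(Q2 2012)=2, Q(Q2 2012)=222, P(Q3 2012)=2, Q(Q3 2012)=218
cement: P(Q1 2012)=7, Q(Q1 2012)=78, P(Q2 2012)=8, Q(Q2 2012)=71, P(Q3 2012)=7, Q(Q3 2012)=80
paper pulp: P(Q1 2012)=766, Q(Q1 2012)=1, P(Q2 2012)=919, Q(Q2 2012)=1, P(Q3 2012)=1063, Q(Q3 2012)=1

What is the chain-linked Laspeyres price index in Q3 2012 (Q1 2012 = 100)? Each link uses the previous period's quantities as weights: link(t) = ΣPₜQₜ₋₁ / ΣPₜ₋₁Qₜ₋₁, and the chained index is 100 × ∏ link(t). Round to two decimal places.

Link Q1 2012→Q2 2012:
ΣP(Q2 2012)Q(Q1 2012) = 2×252 + 8×78 + 919×1 = 504 + 624 + 919 = 2047
ΣP(Q1 2012)Q(Q1 2012) = 2×252 + 7×78 + 766×1 = 504 + 546 + 766 = 1816
link = 2047/1816 = 1.127203
Link Q2 2012→Q3 2012:
ΣP(Q3 2012)Q(Q2 2012) = 2×222 + 7×71 + 1063×1 = 444 + 497 + 1063 = 2004
ΣP(Q2 2012)Q(Q2 2012) = 2×222 + 8×71 + 919×1 = 444 + 568 + 919 = 1931
link = 2004/1931 = 1.037804
Chained index = 100 × 1.127203 × 1.037804 = 116.9816

116.98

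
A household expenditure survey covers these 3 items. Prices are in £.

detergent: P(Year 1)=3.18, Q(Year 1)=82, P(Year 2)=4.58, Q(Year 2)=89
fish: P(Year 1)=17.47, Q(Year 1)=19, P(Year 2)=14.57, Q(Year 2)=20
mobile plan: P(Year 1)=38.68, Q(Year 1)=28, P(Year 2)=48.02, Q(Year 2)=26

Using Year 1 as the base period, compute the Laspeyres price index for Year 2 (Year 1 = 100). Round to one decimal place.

Laspeyres price index uses base-period quantities as weights.
ΣP(Year 2)·Q(Year 1) = 4.58×82 + 14.57×19 + 48.02×28 = 375.56 + 276.83 + 1344.56 = 1996.95
ΣP(Year 1)·Q(Year 1) = 3.18×82 + 17.47×19 + 38.68×28 = 260.76 + 331.93 + 1083.04 = 1675.73
Index = 1996.95 / 1675.73 × 100 = 119.1690

119.2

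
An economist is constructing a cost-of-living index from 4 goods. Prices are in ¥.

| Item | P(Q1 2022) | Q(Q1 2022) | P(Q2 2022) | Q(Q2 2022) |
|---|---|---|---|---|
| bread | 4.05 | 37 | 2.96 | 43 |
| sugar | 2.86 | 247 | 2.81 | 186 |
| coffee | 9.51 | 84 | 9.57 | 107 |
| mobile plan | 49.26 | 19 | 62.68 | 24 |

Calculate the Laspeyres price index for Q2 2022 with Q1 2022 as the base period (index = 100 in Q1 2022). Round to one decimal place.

108.0

Laspeyres price index uses base-period quantities as weights.
ΣP(Q2 2022)·Q(Q1 2022) = 2.96×37 + 2.81×247 + 9.57×84 + 62.68×19 = 109.52 + 694.07 + 803.88 + 1190.92 = 2798.39
ΣP(Q1 2022)·Q(Q1 2022) = 4.05×37 + 2.86×247 + 9.51×84 + 49.26×19 = 149.85 + 706.42 + 798.84 + 935.94 = 2591.05
Index = 2798.39 / 2591.05 × 100 = 108.0022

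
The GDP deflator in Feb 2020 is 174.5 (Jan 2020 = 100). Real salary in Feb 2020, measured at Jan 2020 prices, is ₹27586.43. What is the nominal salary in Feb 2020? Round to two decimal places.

Nominal = Real × (Index/100) = 27586.43 × (174.5/100)
        = 27586.43 × 1.745 = 48138.3204

48138.32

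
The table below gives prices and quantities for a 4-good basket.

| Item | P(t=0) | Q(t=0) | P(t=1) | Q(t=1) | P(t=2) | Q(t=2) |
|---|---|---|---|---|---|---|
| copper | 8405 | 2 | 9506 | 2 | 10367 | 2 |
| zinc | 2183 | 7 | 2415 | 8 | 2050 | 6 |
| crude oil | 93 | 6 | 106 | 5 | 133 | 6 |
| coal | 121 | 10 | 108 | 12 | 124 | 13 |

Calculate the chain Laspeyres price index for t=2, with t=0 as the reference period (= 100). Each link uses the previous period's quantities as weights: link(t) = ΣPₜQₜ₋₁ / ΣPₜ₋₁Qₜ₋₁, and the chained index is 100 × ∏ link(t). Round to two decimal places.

108.74

Link t=0→t=1:
ΣP(t=1)Q(t=0) = 9506×2 + 2415×7 + 106×6 + 108×10 = 19012 + 16905 + 636 + 1080 = 37633
ΣP(t=0)Q(t=0) = 8405×2 + 2183×7 + 93×6 + 121×10 = 16810 + 15281 + 558 + 1210 = 33859
link = 37633/33859 = 1.111462
Link t=1→t=2:
ΣP(t=2)Q(t=1) = 10367×2 + 2050×8 + 133×5 + 124×12 = 20734 + 16400 + 665 + 1488 = 39287
ΣP(t=1)Q(t=1) = 9506×2 + 2415×8 + 106×5 + 108×12 = 19012 + 19320 + 530 + 1296 = 40158
link = 39287/40158 = 0.978311
Chained index = 100 × 1.111462 × 0.978311 = 108.7355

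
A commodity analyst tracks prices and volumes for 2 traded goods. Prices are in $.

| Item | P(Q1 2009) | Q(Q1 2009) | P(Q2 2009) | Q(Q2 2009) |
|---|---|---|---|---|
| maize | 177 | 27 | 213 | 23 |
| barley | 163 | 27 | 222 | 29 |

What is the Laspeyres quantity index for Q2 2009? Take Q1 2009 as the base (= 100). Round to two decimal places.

Laspeyres quantity index uses base-period prices as weights.
ΣP(Q1 2009)·Q(Q2 2009) = 177×23 + 163×29 = 4071 + 4727 = 8798
ΣP(Q1 2009)·Q(Q1 2009) = 177×27 + 163×27 = 4779 + 4401 = 9180
Index = 8798 / 9180 × 100 = 95.8388

95.84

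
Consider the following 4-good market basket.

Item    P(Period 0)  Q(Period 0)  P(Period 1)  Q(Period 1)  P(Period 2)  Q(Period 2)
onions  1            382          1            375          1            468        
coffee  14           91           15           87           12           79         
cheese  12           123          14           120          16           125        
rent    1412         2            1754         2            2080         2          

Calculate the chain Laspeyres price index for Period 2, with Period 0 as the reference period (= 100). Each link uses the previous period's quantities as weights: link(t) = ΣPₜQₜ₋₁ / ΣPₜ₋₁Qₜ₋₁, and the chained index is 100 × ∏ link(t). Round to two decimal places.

Link Period 0→Period 1:
ΣP(Period 1)Q(Period 0) = 1×382 + 15×91 + 14×123 + 1754×2 = 382 + 1365 + 1722 + 3508 = 6977
ΣP(Period 0)Q(Period 0) = 1×382 + 14×91 + 12×123 + 1412×2 = 382 + 1274 + 1476 + 2824 = 5956
link = 6977/5956 = 1.171424
Link Period 1→Period 2:
ΣP(Period 2)Q(Period 1) = 1×375 + 12×87 + 16×120 + 2080×2 = 375 + 1044 + 1920 + 4160 = 7499
ΣP(Period 1)Q(Period 1) = 1×375 + 15×87 + 14×120 + 1754×2 = 375 + 1305 + 1680 + 3508 = 6868
link = 7499/6868 = 1.091875
Chained index = 100 × 1.171424 × 1.091875 = 127.9049

127.90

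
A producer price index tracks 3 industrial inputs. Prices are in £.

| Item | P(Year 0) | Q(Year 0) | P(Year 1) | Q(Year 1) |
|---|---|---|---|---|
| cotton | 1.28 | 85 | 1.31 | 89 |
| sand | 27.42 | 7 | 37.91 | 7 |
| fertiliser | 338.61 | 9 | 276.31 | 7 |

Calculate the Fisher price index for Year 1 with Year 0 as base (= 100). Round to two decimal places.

Laspeyres component (base-period weights):
ΣP(Year 1)Q(Year 0) = 1.31×85 + 37.91×7 + 276.31×9 = 111.35 + 265.37 + 2486.79 = 2863.51
ΣP(Year 0)Q(Year 0) = 1.28×85 + 27.42×7 + 338.61×9 = 108.8 + 191.94 + 3047.49 = 3348.23
L = 2863.51 / 3348.23 × 100 = 85.5231
Paasche component (current-period weights):
ΣP(Year 1)Q(Year 1) = 1.31×89 + 37.91×7 + 276.31×7 = 116.59 + 265.37 + 1934.17 = 2316.13
ΣP(Year 0)Q(Year 1) = 1.28×89 + 27.42×7 + 338.61×7 = 113.92 + 191.94 + 2370.27 = 2676.13
P = 2316.13 / 2676.13 × 100 = 86.5477
Fisher = √(L × P) = √(85.5231 × 86.5477) = 86.0339

86.03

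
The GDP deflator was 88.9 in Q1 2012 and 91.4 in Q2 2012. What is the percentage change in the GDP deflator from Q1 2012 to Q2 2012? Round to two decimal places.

2.81%

Change = (91.4 − 88.9) / 88.9 × 100
       = 2.5 / 88.9 × 100 = 2.8121%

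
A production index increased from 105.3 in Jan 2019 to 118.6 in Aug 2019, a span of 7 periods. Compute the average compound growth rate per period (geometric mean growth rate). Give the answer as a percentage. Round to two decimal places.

1.71%

Growth factor = (118.6/105.3)^(1/7) = (1.126306)^(1/7) = 1.017137
Growth rate = 1.017137 − 1 = 0.017137 = 1.7137%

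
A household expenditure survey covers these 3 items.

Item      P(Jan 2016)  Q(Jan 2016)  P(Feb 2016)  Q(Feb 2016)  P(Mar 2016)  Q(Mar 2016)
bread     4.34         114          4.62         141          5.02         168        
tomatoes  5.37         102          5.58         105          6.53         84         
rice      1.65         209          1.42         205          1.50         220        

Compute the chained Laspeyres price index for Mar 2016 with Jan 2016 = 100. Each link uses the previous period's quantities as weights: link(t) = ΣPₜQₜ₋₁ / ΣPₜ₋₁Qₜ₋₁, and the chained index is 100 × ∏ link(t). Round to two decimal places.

Link Jan 2016→Feb 2016:
ΣP(Feb 2016)Q(Jan 2016) = 4.62×114 + 5.58×102 + 1.42×209 = 526.68 + 569.16 + 296.78 = 1392.62
ΣP(Jan 2016)Q(Jan 2016) = 4.34×114 + 5.37×102 + 1.65×209 = 494.76 + 547.74 + 344.85 = 1387.35
link = 1392.62/1387.35 = 1.003799
Link Feb 2016→Mar 2016:
ΣP(Mar 2016)Q(Feb 2016) = 5.02×141 + 6.53×105 + 1.50×205 = 707.82 + 685.65 + 307.5 = 1700.97
ΣP(Feb 2016)Q(Feb 2016) = 4.62×141 + 5.58×105 + 1.42×205 = 651.42 + 585.9 + 291.1 = 1528.42
link = 1700.97/1528.42 = 1.112894
Chained index = 100 × 1.003799 × 1.112894 = 111.7122

111.71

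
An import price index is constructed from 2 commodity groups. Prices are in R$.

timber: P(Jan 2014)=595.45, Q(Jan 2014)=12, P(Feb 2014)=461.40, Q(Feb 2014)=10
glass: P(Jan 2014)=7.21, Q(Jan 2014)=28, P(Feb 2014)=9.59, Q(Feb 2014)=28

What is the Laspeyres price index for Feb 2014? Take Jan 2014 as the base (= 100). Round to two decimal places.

Laspeyres price index uses base-period quantities as weights.
ΣP(Feb 2014)·Q(Jan 2014) = 461.40×12 + 9.59×28 = 5536.8 + 268.52 = 5805.32
ΣP(Jan 2014)·Q(Jan 2014) = 595.45×12 + 7.21×28 = 7145.4 + 201.88 = 7347.28
Index = 5805.32 / 7347.28 × 100 = 79.0132

79.01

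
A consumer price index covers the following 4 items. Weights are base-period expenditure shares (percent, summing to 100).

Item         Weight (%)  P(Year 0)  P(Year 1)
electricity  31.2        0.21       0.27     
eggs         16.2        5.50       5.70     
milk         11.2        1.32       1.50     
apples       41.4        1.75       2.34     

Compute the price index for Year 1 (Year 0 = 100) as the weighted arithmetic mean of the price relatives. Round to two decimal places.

electricity: 31.2 × (0.27/0.21) = 31.2 × 1.285714 = 40.1143
eggs: 16.2 × (5.70/5.50) = 16.2 × 1.036364 = 16.7891
milk: 11.2 × (1.50/1.32) = 11.2 × 1.136364 = 12.7273
apples: 41.4 × (2.34/1.75) = 41.4 × 1.337143 = 55.3577
Index = Σ wᵢ·(p₁ᵢ/p₀ᵢ) = 40.1143 + 16.7891 + 12.7273 + 55.3577 = 124.9884

124.99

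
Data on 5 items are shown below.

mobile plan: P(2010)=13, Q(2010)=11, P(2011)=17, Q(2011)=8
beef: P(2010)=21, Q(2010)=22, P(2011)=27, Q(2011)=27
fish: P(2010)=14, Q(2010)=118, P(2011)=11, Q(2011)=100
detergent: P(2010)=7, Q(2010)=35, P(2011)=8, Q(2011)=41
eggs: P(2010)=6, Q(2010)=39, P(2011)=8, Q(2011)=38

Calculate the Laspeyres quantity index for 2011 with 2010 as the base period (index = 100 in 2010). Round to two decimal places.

94.52

Laspeyres quantity index uses base-period prices as weights.
ΣP(2010)·Q(2011) = 13×8 + 21×27 + 14×100 + 7×41 + 6×38 = 104 + 567 + 1400 + 287 + 228 = 2586
ΣP(2010)·Q(2010) = 13×11 + 21×22 + 14×118 + 7×35 + 6×39 = 143 + 462 + 1652 + 245 + 234 = 2736
Index = 2586 / 2736 × 100 = 94.5175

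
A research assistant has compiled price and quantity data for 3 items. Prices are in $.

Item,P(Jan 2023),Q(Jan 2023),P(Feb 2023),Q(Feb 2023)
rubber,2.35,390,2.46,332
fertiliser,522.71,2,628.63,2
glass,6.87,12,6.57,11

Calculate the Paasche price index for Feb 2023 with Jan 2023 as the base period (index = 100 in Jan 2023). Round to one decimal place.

112.9

Paasche price index uses current-period quantities as weights.
ΣP(Feb 2023)·Q(Feb 2023) = 2.46×332 + 628.63×2 + 6.57×11 = 816.72 + 1257.26 + 72.27 = 2146.25
ΣP(Jan 2023)·Q(Feb 2023) = 2.35×332 + 522.71×2 + 6.87×11 = 780.2 + 1045.42 + 75.57 = 1901.19
Index = 2146.25 / 1901.19 × 100 = 112.8898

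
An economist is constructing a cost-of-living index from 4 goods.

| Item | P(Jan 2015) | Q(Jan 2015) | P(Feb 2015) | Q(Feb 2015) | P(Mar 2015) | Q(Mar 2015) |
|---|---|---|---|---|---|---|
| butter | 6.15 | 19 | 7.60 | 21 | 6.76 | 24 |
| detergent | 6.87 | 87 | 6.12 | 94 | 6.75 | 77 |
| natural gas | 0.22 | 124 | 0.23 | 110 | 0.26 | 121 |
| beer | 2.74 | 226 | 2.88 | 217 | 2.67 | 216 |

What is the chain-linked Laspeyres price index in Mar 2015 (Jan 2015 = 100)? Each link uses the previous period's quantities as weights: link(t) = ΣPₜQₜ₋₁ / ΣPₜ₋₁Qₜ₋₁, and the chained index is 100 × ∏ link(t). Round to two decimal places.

99.60

Link Jan 2015→Feb 2015:
ΣP(Feb 2015)Q(Jan 2015) = 7.60×19 + 6.12×87 + 0.23×124 + 2.88×226 = 144.4 + 532.44 + 28.52 + 650.88 = 1356.24
ΣP(Jan 2015)Q(Jan 2015) = 6.15×19 + 6.87×87 + 0.22×124 + 2.74×226 = 116.85 + 597.69 + 27.28 + 619.24 = 1361.06
link = 1356.24/1361.06 = 0.996459
Link Feb 2015→Mar 2015:
ΣP(Mar 2015)Q(Feb 2015) = 6.76×21 + 6.75×94 + 0.26×110 + 2.67×217 = 141.96 + 634.5 + 28.6 + 579.39 = 1384.45
ΣP(Feb 2015)Q(Feb 2015) = 7.60×21 + 6.12×94 + 0.23×110 + 2.88×217 = 159.6 + 575.28 + 25.3 + 624.96 = 1385.14
link = 1384.45/1385.14 = 0.999502
Chained index = 100 × 0.996459 × 0.999502 = 99.5962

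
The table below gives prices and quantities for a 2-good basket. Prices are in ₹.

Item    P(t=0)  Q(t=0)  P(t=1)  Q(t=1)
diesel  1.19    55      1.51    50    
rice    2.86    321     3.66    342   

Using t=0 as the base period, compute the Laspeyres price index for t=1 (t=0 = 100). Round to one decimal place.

Laspeyres price index uses base-period quantities as weights.
ΣP(t=1)·Q(t=0) = 1.51×55 + 3.66×321 = 83.05 + 1174.86 = 1257.91
ΣP(t=0)·Q(t=0) = 1.19×55 + 2.86×321 = 65.45 + 918.06 = 983.51
Index = 1257.91 / 983.51 × 100 = 127.9001

127.9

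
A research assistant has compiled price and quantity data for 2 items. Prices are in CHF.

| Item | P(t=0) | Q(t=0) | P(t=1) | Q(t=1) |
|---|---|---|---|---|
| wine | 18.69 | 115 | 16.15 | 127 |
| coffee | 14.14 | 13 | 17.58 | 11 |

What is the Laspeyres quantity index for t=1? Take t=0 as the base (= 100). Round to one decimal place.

Laspeyres quantity index uses base-period prices as weights.
ΣP(t=0)·Q(t=1) = 18.69×127 + 14.14×11 = 2373.63 + 155.54 = 2529.17
ΣP(t=0)·Q(t=0) = 18.69×115 + 14.14×13 = 2149.35 + 183.82 = 2333.17
Index = 2529.17 / 2333.17 × 100 = 108.4006

108.4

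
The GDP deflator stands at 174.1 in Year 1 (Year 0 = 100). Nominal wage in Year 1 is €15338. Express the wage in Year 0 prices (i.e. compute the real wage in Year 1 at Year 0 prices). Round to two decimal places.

8809.88

Real = Nominal ÷ (Index/100) = 15338 ÷ (174.1/100)
     = 15338 ÷ 1.741 = 8809.8794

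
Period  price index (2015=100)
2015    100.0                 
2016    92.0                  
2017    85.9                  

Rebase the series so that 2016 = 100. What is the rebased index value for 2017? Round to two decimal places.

93.37

Rebased(2017) = 85.9 / 92.0 × 100 = 93.3696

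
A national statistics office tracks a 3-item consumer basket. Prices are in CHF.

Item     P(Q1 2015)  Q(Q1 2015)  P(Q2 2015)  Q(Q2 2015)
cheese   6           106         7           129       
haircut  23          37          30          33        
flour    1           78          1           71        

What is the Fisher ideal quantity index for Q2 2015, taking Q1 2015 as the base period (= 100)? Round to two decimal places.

Laspeyres component (base-period weights):
ΣP(Q1 2015)Q(Q2 2015) = 6×129 + 23×33 + 1×71 = 774 + 759 + 71 = 1604
ΣP(Q1 2015)Q(Q1 2015) = 6×106 + 23×37 + 1×78 = 636 + 851 + 78 = 1565
L = 1604 / 1565 × 100 = 102.4920
Paasche component (current-period weights):
ΣP(Q2 2015)Q(Q2 2015) = 7×129 + 30×33 + 1×71 = 903 + 990 + 71 = 1964
ΣP(Q2 2015)Q(Q1 2015) = 7×106 + 30×37 + 1×78 = 742 + 1110 + 78 = 1930
P = 1964 / 1930 × 100 = 101.7617
Fisher = √(L × P) = √(102.4920 × 101.7617) = 102.1262

102.13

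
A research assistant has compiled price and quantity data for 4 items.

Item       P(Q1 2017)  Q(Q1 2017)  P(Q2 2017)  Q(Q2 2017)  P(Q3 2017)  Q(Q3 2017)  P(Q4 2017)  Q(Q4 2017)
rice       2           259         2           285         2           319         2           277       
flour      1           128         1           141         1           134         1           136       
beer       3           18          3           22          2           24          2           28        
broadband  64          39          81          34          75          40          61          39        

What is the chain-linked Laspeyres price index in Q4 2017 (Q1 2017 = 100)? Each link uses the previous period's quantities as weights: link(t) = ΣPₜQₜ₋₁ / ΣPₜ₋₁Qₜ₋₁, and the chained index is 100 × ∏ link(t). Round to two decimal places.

96.45

Link Q1 2017→Q2 2017:
ΣP(Q2 2017)Q(Q1 2017) = 2×259 + 1×128 + 3×18 + 81×39 = 518 + 128 + 54 + 3159 = 3859
ΣP(Q1 2017)Q(Q1 2017) = 2×259 + 1×128 + 3×18 + 64×39 = 518 + 128 + 54 + 2496 = 3196
link = 3859/3196 = 1.207447
Link Q2 2017→Q3 2017:
ΣP(Q3 2017)Q(Q2 2017) = 2×285 + 1×141 + 2×22 + 75×34 = 570 + 141 + 44 + 2550 = 3305
ΣP(Q2 2017)Q(Q2 2017) = 2×285 + 1×141 + 3×22 + 81×34 = 570 + 141 + 66 + 2754 = 3531
link = 3305/3531 = 0.935995
Link Q3 2017→Q4 2017:
ΣP(Q4 2017)Q(Q3 2017) = 2×319 + 1×134 + 2×24 + 61×40 = 638 + 134 + 48 + 2440 = 3260
ΣP(Q3 2017)Q(Q3 2017) = 2×319 + 1×134 + 2×24 + 75×40 = 638 + 134 + 48 + 3000 = 3820
link = 3260/3820 = 0.853403
Chained index = 100 × 1.207447 × 0.935995 × 0.853403 = 96.4486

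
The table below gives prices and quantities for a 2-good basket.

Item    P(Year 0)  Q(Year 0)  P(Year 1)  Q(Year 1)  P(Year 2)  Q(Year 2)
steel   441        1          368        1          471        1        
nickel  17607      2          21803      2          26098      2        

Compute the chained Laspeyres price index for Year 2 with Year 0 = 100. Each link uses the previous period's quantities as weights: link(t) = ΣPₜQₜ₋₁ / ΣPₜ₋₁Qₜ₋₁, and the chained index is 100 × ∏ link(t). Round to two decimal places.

147.71

Link Year 0→Year 1:
ΣP(Year 1)Q(Year 0) = 368×1 + 21803×2 = 368 + 43606 = 43974
ΣP(Year 0)Q(Year 0) = 441×1 + 17607×2 = 441 + 35214 = 35655
link = 43974/35655 = 1.233319
Link Year 1→Year 2:
ΣP(Year 2)Q(Year 1) = 471×1 + 26098×2 = 471 + 52196 = 52667
ΣP(Year 1)Q(Year 1) = 368×1 + 21803×2 = 368 + 43606 = 43974
link = 52667/43974 = 1.197685
Chained index = 100 × 1.233319 × 1.197685 = 147.7128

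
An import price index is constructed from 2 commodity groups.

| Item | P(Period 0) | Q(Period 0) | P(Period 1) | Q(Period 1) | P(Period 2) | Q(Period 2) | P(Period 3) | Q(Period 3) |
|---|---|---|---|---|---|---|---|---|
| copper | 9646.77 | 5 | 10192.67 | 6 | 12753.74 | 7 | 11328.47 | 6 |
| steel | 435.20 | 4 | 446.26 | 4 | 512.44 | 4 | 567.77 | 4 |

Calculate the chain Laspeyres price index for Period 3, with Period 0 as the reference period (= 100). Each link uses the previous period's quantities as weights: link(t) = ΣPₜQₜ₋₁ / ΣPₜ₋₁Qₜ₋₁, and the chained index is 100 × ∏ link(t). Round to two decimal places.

117.69

Link Period 0→Period 1:
ΣP(Period 1)Q(Period 0) = 10192.67×5 + 446.26×4 = 50963.35 + 1785.04 = 52748.39
ΣP(Period 0)Q(Period 0) = 9646.77×5 + 435.20×4 = 48233.85 + 1740.8 = 49974.65
link = 52748.39/49974.65 = 1.055503
Link Period 1→Period 2:
ΣP(Period 2)Q(Period 1) = 12753.74×6 + 512.44×4 = 76522.44 + 2049.76 = 78572.2
ΣP(Period 1)Q(Period 1) = 10192.67×6 + 446.26×4 = 61156.02 + 1785.04 = 62941.06
link = 78572.2/62941.06 = 1.248346
Link Period 2→Period 3:
ΣP(Period 3)Q(Period 2) = 11328.47×7 + 567.77×4 = 79299.29 + 2271.08 = 81570.37
ΣP(Period 2)Q(Period 2) = 12753.74×7 + 512.44×4 = 89276.18 + 2049.76 = 91325.94
link = 81570.37/91325.94 = 0.893179
Chained index = 100 × 1.055503 × 1.248346 × 0.893179 = 117.6881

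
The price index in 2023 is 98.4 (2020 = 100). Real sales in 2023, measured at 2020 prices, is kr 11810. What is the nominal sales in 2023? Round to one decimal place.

Nominal = Real × (Index/100) = 11810 × (98.4/100)
        = 11810 × 0.984 = 11621.0400

11621.0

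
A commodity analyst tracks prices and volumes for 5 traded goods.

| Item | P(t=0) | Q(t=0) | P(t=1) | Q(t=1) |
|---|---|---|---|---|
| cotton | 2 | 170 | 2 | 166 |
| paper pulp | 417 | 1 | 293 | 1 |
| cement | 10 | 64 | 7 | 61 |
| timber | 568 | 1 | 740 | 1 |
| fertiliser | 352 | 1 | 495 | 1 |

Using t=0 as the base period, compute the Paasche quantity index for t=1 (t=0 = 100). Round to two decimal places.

Paasche quantity index uses current-period prices as weights.
ΣP(t=1)·Q(t=1) = 2×166 + 293×1 + 7×61 + 740×1 + 495×1 = 332 + 293 + 427 + 740 + 495 = 2287
ΣP(t=1)·Q(t=0) = 2×170 + 293×1 + 7×64 + 740×1 + 495×1 = 340 + 293 + 448 + 740 + 495 = 2316
Index = 2287 / 2316 × 100 = 98.7478

98.75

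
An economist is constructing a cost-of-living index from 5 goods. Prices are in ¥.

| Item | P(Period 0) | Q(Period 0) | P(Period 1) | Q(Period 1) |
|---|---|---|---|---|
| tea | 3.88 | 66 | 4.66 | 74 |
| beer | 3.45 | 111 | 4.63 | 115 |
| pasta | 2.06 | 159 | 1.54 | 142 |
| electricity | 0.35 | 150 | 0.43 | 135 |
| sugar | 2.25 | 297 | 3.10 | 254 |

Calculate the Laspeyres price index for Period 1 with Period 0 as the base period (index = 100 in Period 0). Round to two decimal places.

121.59

Laspeyres price index uses base-period quantities as weights.
ΣP(Period 1)·Q(Period 0) = 4.66×66 + 4.63×111 + 1.54×159 + 0.43×150 + 3.10×297 = 307.56 + 513.93 + 244.86 + 64.5 + 920.7 = 2051.55
ΣP(Period 0)·Q(Period 0) = 3.88×66 + 3.45×111 + 2.06×159 + 0.35×150 + 2.25×297 = 256.08 + 382.95 + 327.54 + 52.5 + 668.25 = 1687.32
Index = 2051.55 / 1687.32 × 100 = 121.5863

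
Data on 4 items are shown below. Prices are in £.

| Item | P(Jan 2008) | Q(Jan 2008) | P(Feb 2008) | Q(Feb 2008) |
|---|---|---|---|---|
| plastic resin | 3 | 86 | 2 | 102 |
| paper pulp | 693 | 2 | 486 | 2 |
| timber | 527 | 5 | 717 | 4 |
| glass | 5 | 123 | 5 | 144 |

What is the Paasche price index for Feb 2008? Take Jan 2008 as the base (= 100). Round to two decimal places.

105.40

Paasche price index uses current-period quantities as weights.
ΣP(Feb 2008)·Q(Feb 2008) = 2×102 + 486×2 + 717×4 + 5×144 = 204 + 972 + 2868 + 720 = 4764
ΣP(Jan 2008)·Q(Feb 2008) = 3×102 + 693×2 + 527×4 + 5×144 = 306 + 1386 + 2108 + 720 = 4520
Index = 4764 / 4520 × 100 = 105.3982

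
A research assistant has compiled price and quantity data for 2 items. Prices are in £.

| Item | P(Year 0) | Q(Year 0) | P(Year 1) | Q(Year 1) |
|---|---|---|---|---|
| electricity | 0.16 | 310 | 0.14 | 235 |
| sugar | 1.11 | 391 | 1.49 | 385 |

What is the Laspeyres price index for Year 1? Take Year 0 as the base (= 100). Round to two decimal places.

Laspeyres price index uses base-period quantities as weights.
ΣP(Year 1)·Q(Year 0) = 0.14×310 + 1.49×391 = 43.4 + 582.59 = 625.99
ΣP(Year 0)·Q(Year 0) = 0.16×310 + 1.11×391 = 49.6 + 434.01 = 483.61
Index = 625.99 / 483.61 × 100 = 129.4411

129.44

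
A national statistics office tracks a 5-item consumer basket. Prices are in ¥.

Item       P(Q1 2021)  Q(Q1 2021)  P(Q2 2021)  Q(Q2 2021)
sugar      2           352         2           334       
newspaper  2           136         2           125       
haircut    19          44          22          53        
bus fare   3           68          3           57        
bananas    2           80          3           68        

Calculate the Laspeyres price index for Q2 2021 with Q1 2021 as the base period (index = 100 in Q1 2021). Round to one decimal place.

Laspeyres price index uses base-period quantities as weights.
ΣP(Q2 2021)·Q(Q1 2021) = 2×352 + 2×136 + 22×44 + 3×68 + 3×80 = 704 + 272 + 968 + 204 + 240 = 2388
ΣP(Q1 2021)·Q(Q1 2021) = 2×352 + 2×136 + 19×44 + 3×68 + 2×80 = 704 + 272 + 836 + 204 + 160 = 2176
Index = 2388 / 2176 × 100 = 109.7426

109.7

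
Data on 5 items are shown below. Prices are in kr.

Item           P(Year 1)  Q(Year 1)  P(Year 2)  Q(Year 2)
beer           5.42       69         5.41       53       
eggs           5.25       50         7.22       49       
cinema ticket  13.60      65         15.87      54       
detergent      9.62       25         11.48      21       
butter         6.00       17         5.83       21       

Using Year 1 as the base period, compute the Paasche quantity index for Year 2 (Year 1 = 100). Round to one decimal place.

Paasche quantity index uses current-period prices as weights.
ΣP(Year 2)·Q(Year 2) = 5.41×53 + 7.22×49 + 15.87×54 + 11.48×21 + 5.83×21 = 286.73 + 353.78 + 856.98 + 241.08 + 122.43 = 1861
ΣP(Year 2)·Q(Year 1) = 5.41×69 + 7.22×50 + 15.87×65 + 11.48×25 + 5.83×17 = 373.29 + 361 + 1031.55 + 287 + 99.11 = 2151.95
Index = 1861 / 2151.95 × 100 = 86.4797

86.5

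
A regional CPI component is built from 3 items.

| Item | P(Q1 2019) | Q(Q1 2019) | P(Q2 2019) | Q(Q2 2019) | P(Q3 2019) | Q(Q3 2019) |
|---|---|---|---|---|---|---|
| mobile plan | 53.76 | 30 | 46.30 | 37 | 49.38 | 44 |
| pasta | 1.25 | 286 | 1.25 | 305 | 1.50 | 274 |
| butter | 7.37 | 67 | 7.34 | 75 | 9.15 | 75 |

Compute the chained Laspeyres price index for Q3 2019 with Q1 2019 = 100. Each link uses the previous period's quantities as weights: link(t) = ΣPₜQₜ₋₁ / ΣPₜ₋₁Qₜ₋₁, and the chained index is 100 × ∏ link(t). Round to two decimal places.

Link Q1 2019→Q2 2019:
ΣP(Q2 2019)Q(Q1 2019) = 46.30×30 + 1.25×286 + 7.34×67 = 1389 + 357.5 + 491.78 = 2238.28
ΣP(Q1 2019)Q(Q1 2019) = 53.76×30 + 1.25×286 + 7.37×67 = 1612.8 + 357.5 + 493.79 = 2464.09
link = 2238.28/2464.09 = 0.908360
Link Q2 2019→Q3 2019:
ΣP(Q3 2019)Q(Q2 2019) = 49.38×37 + 1.50×305 + 9.15×75 = 1827.06 + 457.5 + 686.25 = 2970.81
ΣP(Q2 2019)Q(Q2 2019) = 46.30×37 + 1.25×305 + 7.34×75 = 1713.1 + 381.25 + 550.5 = 2644.85
link = 2970.81/2644.85 = 1.123243
Chained index = 100 × 0.908360 × 1.123243 = 102.0309

102.03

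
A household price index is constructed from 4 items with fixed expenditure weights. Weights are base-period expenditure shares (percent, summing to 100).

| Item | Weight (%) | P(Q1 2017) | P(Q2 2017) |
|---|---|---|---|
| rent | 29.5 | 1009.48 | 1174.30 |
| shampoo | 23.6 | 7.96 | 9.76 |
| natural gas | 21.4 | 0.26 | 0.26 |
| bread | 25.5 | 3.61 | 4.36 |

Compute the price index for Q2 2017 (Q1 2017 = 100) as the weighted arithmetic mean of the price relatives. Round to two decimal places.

115.45

rent: 29.5 × (1174.30/1009.48) = 29.5 × 1.163272 = 34.3165
shampoo: 23.6 × (9.76/7.96) = 23.6 × 1.226131 = 28.9367
natural gas: 21.4 × (0.26/0.26) = 21.4 × 1.000000 = 21.4000
bread: 25.5 × (4.36/3.61) = 25.5 × 1.207756 = 30.7978
Index = Σ wᵢ·(p₁ᵢ/p₀ᵢ) = 34.3165 + 28.9367 + 21.4000 + 30.7978 = 115.4510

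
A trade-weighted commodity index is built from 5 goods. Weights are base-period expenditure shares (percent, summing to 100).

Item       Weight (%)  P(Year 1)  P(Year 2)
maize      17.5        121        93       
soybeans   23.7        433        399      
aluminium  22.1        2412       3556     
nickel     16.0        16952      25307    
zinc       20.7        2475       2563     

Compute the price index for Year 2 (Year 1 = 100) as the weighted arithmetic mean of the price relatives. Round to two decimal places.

maize: 17.5 × (93/121) = 17.5 × 0.768595 = 13.4504
soybeans: 23.7 × (399/433) = 23.7 × 0.921478 = 21.8390
aluminium: 22.1 × (3556/2412) = 22.1 × 1.474295 = 32.5819
nickel: 16.0 × (25307/16952) = 16.0 × 1.492862 = 23.8858
zinc: 20.7 × (2563/2475) = 20.7 × 1.035556 = 21.4360
Index = Σ wᵢ·(p₁ᵢ/p₀ᵢ) = 13.4504 + 21.8390 + 32.5819 + 23.8858 + 21.4360 = 113.1932

113.19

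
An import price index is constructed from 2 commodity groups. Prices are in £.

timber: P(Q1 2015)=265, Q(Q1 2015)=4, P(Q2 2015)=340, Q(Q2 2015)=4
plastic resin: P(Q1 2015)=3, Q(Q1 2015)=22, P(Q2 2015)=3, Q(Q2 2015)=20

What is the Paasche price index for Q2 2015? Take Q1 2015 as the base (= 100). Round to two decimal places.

Paasche price index uses current-period quantities as weights.
ΣP(Q2 2015)·Q(Q2 2015) = 340×4 + 3×20 = 1360 + 60 = 1420
ΣP(Q1 2015)·Q(Q2 2015) = 265×4 + 3×20 = 1060 + 60 = 1120
Index = 1420 / 1120 × 100 = 126.7857

126.79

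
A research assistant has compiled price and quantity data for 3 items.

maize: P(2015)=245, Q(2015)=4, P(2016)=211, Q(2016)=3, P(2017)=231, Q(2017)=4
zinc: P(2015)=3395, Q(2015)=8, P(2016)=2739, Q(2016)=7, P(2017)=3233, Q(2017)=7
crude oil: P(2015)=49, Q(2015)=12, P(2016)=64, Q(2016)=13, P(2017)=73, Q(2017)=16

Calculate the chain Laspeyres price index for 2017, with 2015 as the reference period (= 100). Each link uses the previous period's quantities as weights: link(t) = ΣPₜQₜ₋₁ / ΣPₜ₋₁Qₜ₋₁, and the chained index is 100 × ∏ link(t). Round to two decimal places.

96.31

Link 2015→2016:
ΣP(2016)Q(2015) = 211×4 + 2739×8 + 64×12 = 844 + 21912 + 768 = 23524
ΣP(2015)Q(2015) = 245×4 + 3395×8 + 49×12 = 980 + 27160 + 588 = 28728
link = 23524/28728 = 0.818853
Link 2016→2017:
ΣP(2017)Q(2016) = 231×3 + 3233×7 + 73×13 = 693 + 22631 + 949 = 24273
ΣP(2016)Q(2016) = 211×3 + 2739×7 + 64×13 = 633 + 19173 + 832 = 20638
link = 24273/20638 = 1.176131
Chained index = 100 × 0.818853 × 1.176131 = 96.3078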